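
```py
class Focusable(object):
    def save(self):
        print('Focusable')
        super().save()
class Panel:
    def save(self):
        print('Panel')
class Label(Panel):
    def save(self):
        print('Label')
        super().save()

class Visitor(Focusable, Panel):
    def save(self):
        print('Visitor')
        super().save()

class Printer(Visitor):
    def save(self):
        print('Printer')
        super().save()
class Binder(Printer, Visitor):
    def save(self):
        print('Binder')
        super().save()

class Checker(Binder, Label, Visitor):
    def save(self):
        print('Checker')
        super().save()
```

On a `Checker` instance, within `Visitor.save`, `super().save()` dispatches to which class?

Focusable

L[Checker] = Checker + merge(L[Binder], L[Label], L[Visitor], [Binder Label Visitor])
  take Binder:  [Binder Printer Visitor Focusable Panel object] + [Label Panel object] + [Visitor Focusable Panel object] + [Binder Label Visitor]
  take Printer:  [Printer Visitor Focusable Panel object] + [Label Panel object] + [Visitor Focusable Panel object] + [Label Visitor]
  take Label:  [Visitor Focusable Panel object] + [Label Panel object] + [Visitor Focusable Panel object] + [Label Visitor]
  take Visitor:  [Visitor Focusable Panel object] + [Panel object] + [Visitor Focusable Panel object] + [Visitor]
  take Focusable:  [Focusable Panel object] + [Panel object] + [Focusable Panel object]
  take Panel:  [Panel object] + [Panel object] + [Panel object]
  take object:  [object] + [object] + [object]
MRO: Checker Binder Printer Label Visitor Focusable Panel object
super() in Visitor.save on a Checker instance goes to the class after Visitor in Checker's MRO: Focusable.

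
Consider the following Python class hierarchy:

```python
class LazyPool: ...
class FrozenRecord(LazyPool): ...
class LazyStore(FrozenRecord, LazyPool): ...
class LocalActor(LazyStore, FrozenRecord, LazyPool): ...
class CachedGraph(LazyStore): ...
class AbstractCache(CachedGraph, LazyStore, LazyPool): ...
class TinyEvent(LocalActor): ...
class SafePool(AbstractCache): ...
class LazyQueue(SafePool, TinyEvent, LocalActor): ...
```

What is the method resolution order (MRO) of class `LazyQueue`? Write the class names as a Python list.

L[LazyQueue] = LazyQueue + merge(L[SafePool], L[TinyEvent], L[LocalActor], [SafePool TinyEvent LocalActor])
  take SafePool:  [SafePool AbstractCache CachedGraph LazyStore FrozenRecord LazyPool object] + [TinyEvent LocalActor LazyStore FrozenRecord LazyPool object] + [LocalActor LazyStore FrozenRecord LazyPool object] + [SafePool TinyEvent LocalActor]
  take AbstractCache:  [AbstractCache CachedGraph LazyStore FrozenRecord LazyPool object] + [TinyEvent LocalActor LazyStore FrozenRecord LazyPool object] + [LocalActor LazyStore FrozenRecord LazyPool object] + [TinyEvent LocalActor]
  take CachedGraph:  [CachedGraph LazyStore FrozenRecord LazyPool object] + [TinyEvent LocalActor LazyStore FrozenRecord LazyPool object] + [LocalActor LazyStore FrozenRecord LazyPool object] + [TinyEvent LocalActor]
  take TinyEvent:  [LazyStore FrozenRecord LazyPool object] + [TinyEvent LocalActor LazyStore FrozenRecord LazyPool object] + [LocalActor LazyStore FrozenRecord LazyPool object] + [TinyEvent LocalActor]
  take LocalActor:  [LazyStore FrozenRecord LazyPool object] + [LocalActor LazyStore FrozenRecord LazyPool object] + [LocalActor LazyStore FrozenRecord LazyPool object] + [LocalActor]
  take LazyStore:  [LazyStore FrozenRecord LazyPool object] + [LazyStore FrozenRecord LazyPool object] + [LazyStore FrozenRecord LazyPool object]
  take FrozenRecord:  [FrozenRecord LazyPool object] + [FrozenRecord LazyPool object] + [FrozenRecord LazyPool object]
  take LazyPool:  [LazyPool object] + [LazyPool object] + [LazyPool object]
  take object:  [object] + [object] + [object]

[LazyQueue, SafePool, AbstractCache, CachedGraph, TinyEvent, LocalActor, LazyStore, FrozenRecord, LazyPool, object]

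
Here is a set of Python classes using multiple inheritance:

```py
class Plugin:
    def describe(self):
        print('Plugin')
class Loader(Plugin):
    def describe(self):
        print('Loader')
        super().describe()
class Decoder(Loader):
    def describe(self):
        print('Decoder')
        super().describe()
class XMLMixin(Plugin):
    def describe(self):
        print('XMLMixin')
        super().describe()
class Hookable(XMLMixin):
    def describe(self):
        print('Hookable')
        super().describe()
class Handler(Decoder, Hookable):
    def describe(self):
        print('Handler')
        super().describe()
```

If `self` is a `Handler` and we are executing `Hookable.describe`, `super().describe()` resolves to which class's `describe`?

XMLMixin

L[Handler] = Handler + merge(L[Decoder], L[Hookable], [Decoder Hookable])
  take Decoder:  [Decoder Loader Plugin object] + [Hookable XMLMixin Plugin object] + [Decoder Hookable]
  take Loader:  [Loader Plugin object] + [Hookable XMLMixin Plugin object] + [Hookable]
  take Hookable:  [Plugin object] + [Hookable XMLMixin Plugin object] + [Hookable]
  take XMLMixin:  [Plugin object] + [XMLMixin Plugin object]
  take Plugin:  [Plugin object] + [Plugin object]
  take object:  [object] + [object]
MRO: Handler Decoder Loader Hookable XMLMixin Plugin object
super() in Hookable.describe on a Handler instance goes to the class after Hookable in Handler's MRO: XMLMixin.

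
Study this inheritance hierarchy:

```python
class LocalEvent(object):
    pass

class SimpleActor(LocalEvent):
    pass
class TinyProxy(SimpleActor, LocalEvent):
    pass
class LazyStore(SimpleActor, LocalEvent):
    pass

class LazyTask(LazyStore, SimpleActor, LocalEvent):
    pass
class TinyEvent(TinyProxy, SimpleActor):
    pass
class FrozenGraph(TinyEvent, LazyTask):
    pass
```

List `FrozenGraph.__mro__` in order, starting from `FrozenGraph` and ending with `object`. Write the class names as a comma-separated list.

L[FrozenGraph] = FrozenGraph + merge(L[TinyEvent], L[LazyTask], [TinyEvent LazyTask])
  take TinyEvent:  [TinyEvent TinyProxy SimpleActor LocalEvent object] + [LazyTask LazyStore SimpleActor LocalEvent object] + [TinyEvent LazyTask]
  take TinyProxy:  [TinyProxy SimpleActor LocalEvent object] + [LazyTask LazyStore SimpleActor LocalEvent object] + [LazyTask]
  take LazyTask:  [SimpleActor LocalEvent object] + [LazyTask LazyStore SimpleActor LocalEvent object] + [LazyTask]
  take LazyStore:  [SimpleActor LocalEvent object] + [LazyStore SimpleActor LocalEvent object]
  take SimpleActor:  [SimpleActor LocalEvent object] + [SimpleActor LocalEvent object]
  take LocalEvent:  [LocalEvent object] + [LocalEvent object]
  take object:  [object] + [object]

FrozenGraph, TinyEvent, TinyProxy, LazyTask, LazyStore, SimpleActor, LocalEvent, object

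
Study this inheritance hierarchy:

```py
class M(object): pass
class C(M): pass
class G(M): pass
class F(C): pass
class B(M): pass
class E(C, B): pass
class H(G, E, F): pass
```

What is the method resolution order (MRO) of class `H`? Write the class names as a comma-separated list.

H, G, E, F, C, B, M, object

L[H] = H + merge(L[G], L[E], L[F], [G E F])
  take G:  [G M object] + [E C B M object] + [F C M object] + [G E F]
  take E:  [M object] + [E C B M object] + [F C M object] + [E F]
  take F:  [M object] + [C B M object] + [F C M object] + [F]
  take C:  [M object] + [C B M object] + [C M object]
  take B:  [M object] + [B M object] + [M object]
  take M:  [M object] + [M object] + [M object]
  take object:  [object] + [object] + [object]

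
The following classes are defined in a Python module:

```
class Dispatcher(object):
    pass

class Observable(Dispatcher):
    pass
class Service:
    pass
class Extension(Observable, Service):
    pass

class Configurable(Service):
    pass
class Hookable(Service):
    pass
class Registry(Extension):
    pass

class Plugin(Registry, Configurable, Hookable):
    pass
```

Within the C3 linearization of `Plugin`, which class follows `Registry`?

L[Plugin] = Plugin + merge(L[Registry], L[Configurable], L[Hookable], [Registry Configurable Hookable])
  take Registry:  [Registry Extension Observable Dispatcher Service object] + [Configurable Service object] + [Hookable Service object] + [Registry Configurable Hookable]
  take Extension:  [Extension Observable Dispatcher Service object] + [Configurable Service object] + [Hookable Service object] + [Configurable Hookable]
  take Observable:  [Observable Dispatcher Service object] + [Configurable Service object] + [Hookable Service object] + [Configurable Hookable]
  take Dispatcher:  [Dispatcher Service object] + [Configurable Service object] + [Hookable Service object] + [Configurable Hookable]
  take Configurable:  [Service object] + [Configurable Service object] + [Hookable Service object] + [Configurable Hookable]
  take Hookable:  [Service object] + [Service object] + [Hookable Service object] + [Hookable]
  take Service:  [Service object] + [Service object] + [Service object]
  take object:  [object] + [object] + [object]
MRO: Plugin Registry Extension Observable Dispatcher Configurable Hookable Service object
Registry is at position 1; next is Extension.

Extension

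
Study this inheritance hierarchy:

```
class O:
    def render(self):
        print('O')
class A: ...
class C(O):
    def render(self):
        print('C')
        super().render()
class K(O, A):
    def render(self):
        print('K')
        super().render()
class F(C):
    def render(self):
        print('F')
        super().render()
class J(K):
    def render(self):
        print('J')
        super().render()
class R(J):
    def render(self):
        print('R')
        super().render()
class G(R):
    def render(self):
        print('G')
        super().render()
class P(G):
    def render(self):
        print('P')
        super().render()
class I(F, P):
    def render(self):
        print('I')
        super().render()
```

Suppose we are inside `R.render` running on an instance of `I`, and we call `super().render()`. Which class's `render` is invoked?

L[I] = I + merge(L[F], L[P], [F P])
  take F:  [F C O object] + [P G R J K O A object] + [F P]
  take C:  [C O object] + [P G R J K O A object] + [P]
  take P:  [O object] + [P G R J K O A object] + [P]
  take G:  [O object] + [G R J K O A object]
  take R:  [O object] + [R J K O A object]
  take J:  [O object] + [J K O A object]
  take K:  [O object] + [K O A object]
  take O:  [O object] + [O A object]
  take A:  [object] + [A object]
  take object:  [object] + [object]
MRO: I F C P G R J K O A object
super() in R.render on a I instance goes to the class after R in I's MRO: J.

J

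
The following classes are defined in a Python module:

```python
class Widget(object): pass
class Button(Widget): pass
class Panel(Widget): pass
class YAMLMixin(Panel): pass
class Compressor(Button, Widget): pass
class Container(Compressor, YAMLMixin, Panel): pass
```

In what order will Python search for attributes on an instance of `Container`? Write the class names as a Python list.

[Container, Compressor, Button, YAMLMixin, Panel, Widget, object]

L[Container] = Container + merge(L[Compressor], L[YAMLMixin], L[Panel], [Compressor YAMLMixin Panel])
  take Compressor:  [Compressor Button Widget object] + [YAMLMixin Panel Widget object] + [Panel Widget object] + [Compressor YAMLMixin Panel]
  take Button:  [Button Widget object] + [YAMLMixin Panel Widget object] + [Panel Widget object] + [YAMLMixin Panel]
  take YAMLMixin:  [Widget object] + [YAMLMixin Panel Widget object] + [Panel Widget object] + [YAMLMixin Panel]
  take Panel:  [Widget object] + [Panel Widget object] + [Panel Widget object] + [Panel]
  take Widget:  [Widget object] + [Widget object] + [Widget object]
  take object:  [object] + [object] + [object]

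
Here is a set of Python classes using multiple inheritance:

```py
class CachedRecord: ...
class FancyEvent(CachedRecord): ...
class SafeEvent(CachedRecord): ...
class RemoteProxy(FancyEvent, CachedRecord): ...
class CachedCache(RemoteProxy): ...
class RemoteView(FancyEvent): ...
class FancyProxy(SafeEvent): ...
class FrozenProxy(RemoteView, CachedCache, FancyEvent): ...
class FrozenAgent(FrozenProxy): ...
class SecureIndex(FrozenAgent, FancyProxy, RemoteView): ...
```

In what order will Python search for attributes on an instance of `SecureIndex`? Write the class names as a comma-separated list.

SecureIndex, FrozenAgent, FrozenProxy, FancyProxy, RemoteView, CachedCache, RemoteProxy, FancyEvent, SafeEvent, CachedRecord, object

L[SecureIndex] = SecureIndex + merge(L[FrozenAgent], L[FancyProxy], L[RemoteView], [FrozenAgent FancyProxy RemoteView])
  take FrozenAgent:  [FrozenAgent FrozenProxy RemoteView CachedCache RemoteProxy FancyEvent CachedRecord object] + [FancyProxy SafeEvent CachedRecord object] + [RemoteView FancyEvent CachedRecord object] + [FrozenAgent FancyProxy RemoteView]
  take FrozenProxy:  [FrozenProxy RemoteView CachedCache RemoteProxy FancyEvent CachedRecord object] + [FancyProxy SafeEvent CachedRecord object] + [RemoteView FancyEvent CachedRecord object] + [FancyProxy RemoteView]
  take FancyProxy:  [RemoteView CachedCache RemoteProxy FancyEvent CachedRecord object] + [FancyProxy SafeEvent CachedRecord object] + [RemoteView FancyEvent CachedRecord object] + [FancyProxy RemoteView]
  take RemoteView:  [RemoteView CachedCache RemoteProxy FancyEvent CachedRecord object] + [SafeEvent CachedRecord object] + [RemoteView FancyEvent CachedRecord object] + [RemoteView]
  take CachedCache:  [CachedCache RemoteProxy FancyEvent CachedRecord object] + [SafeEvent CachedRecord object] + [FancyEvent CachedRecord object]
  take RemoteProxy:  [RemoteProxy FancyEvent CachedRecord object] + [SafeEvent CachedRecord object] + [FancyEvent CachedRecord object]
  take FancyEvent:  [FancyEvent CachedRecord object] + [SafeEvent CachedRecord object] + [FancyEvent CachedRecord object]
  take SafeEvent:  [CachedRecord object] + [SafeEvent CachedRecord object] + [CachedRecord object]
  take CachedRecord:  [CachedRecord object] + [CachedRecord object] + [CachedRecord object]
  take object:  [object] + [object] + [object]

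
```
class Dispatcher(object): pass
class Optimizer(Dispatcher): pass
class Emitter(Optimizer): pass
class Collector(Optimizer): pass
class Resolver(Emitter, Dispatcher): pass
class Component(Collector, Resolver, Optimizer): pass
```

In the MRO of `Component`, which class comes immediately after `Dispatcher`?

L[Component] = Component + merge(L[Collector], L[Resolver], L[Optimizer], [Collector Resolver Optimizer])
  take Collector:  [Collector Optimizer Dispatcher object] + [Resolver Emitter Optimizer Dispatcher object] + [Optimizer Dispatcher object] + [Collector Resolver Optimizer]
  take Resolver:  [Optimizer Dispatcher object] + [Resolver Emitter Optimizer Dispatcher object] + [Optimizer Dispatcher object] + [Resolver Optimizer]
  take Emitter:  [Optimizer Dispatcher object] + [Emitter Optimizer Dispatcher object] + [Optimizer Dispatcher object] + [Optimizer]
  take Optimizer:  [Optimizer Dispatcher object] + [Optimizer Dispatcher object] + [Optimizer Dispatcher object] + [Optimizer]
  take Dispatcher:  [Dispatcher object] + [Dispatcher object] + [Dispatcher object]
  take object:  [object] + [object] + [object]
MRO: Component Collector Resolver Emitter Optimizer Dispatcher object
Dispatcher is at position 5; next is object.

object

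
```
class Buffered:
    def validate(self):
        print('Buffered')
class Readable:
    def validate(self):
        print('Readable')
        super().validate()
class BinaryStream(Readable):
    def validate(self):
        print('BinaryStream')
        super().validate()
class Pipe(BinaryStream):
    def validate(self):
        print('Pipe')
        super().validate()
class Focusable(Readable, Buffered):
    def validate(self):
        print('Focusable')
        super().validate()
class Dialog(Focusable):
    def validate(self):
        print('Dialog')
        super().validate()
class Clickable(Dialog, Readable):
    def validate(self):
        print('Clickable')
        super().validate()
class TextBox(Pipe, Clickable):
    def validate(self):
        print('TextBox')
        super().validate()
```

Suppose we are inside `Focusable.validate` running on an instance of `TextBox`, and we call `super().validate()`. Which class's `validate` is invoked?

Readable

L[TextBox] = TextBox + merge(L[Pipe], L[Clickable], [Pipe Clickable])
  take Pipe:  [Pipe BinaryStream Readable object] + [Clickable Dialog Focusable Readable Buffered object] + [Pipe Clickable]
  take BinaryStream:  [BinaryStream Readable object] + [Clickable Dialog Focusable Readable Buffered object] + [Clickable]
  take Clickable:  [Readable object] + [Clickable Dialog Focusable Readable Buffered object] + [Clickable]
  take Dialog:  [Readable object] + [Dialog Focusable Readable Buffered object]
  take Focusable:  [Readable object] + [Focusable Readable Buffered object]
  take Readable:  [Readable object] + [Readable Buffered object]
  take Buffered:  [object] + [Buffered object]
  take object:  [object] + [object]
MRO: TextBox Pipe BinaryStream Clickable Dialog Focusable Readable Buffered object
super() in Focusable.validate on a TextBox instance goes to the class after Focusable in TextBox's MRO: Readable.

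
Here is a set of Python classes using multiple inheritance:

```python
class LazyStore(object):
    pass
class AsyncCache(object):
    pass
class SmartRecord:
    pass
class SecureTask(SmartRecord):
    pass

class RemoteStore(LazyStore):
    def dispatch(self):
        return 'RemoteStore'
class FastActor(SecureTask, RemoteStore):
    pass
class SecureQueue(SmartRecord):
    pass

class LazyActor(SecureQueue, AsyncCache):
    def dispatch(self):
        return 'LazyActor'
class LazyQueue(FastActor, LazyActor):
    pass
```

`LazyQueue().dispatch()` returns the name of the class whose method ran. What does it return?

L[LazyQueue] = LazyQueue + merge(L[FastActor], L[LazyActor], [FastActor LazyActor])
  take FastActor:  [FastActor SecureTask SmartRecord RemoteStore LazyStore object] + [LazyActor SecureQueue SmartRecord AsyncCache object] + [FastActor LazyActor]
  take SecureTask:  [SecureTask SmartRecord RemoteStore LazyStore object] + [LazyActor SecureQueue SmartRecord AsyncCache object] + [LazyActor]
  take LazyActor:  [SmartRecord RemoteStore LazyStore object] + [LazyActor SecureQueue SmartRecord AsyncCache object] + [LazyActor]
  take SecureQueue:  [SmartRecord RemoteStore LazyStore object] + [SecureQueue SmartRecord AsyncCache object]
  take SmartRecord:  [SmartRecord RemoteStore LazyStore object] + [SmartRecord AsyncCache object]
  take RemoteStore:  [RemoteStore LazyStore object] + [AsyncCache object]
  take LazyStore:  [LazyStore object] + [AsyncCache object]
  take AsyncCache:  [object] + [AsyncCache object]
  take object:  [object] + [object]
MRO: LazyQueue FastActor SecureTask LazyActor SecureQueue SmartRecord RemoteStore LazyStore AsyncCache object
dispatch is defined in: LazyActor, RemoteStore. First along the MRO is LazyActor.

LazyActor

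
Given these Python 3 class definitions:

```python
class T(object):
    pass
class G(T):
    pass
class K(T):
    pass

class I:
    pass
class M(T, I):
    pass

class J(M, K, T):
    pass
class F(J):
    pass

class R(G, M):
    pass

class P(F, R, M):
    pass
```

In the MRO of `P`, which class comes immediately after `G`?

M

L[P] = P + merge(L[F], L[R], L[M], [F R M])
  take F:  [F J M K T I object] + [R G M T I object] + [M T I object] + [F R M]
  take J:  [J M K T I object] + [R G M T I object] + [M T I object] + [R M]
  take R:  [M K T I object] + [R G M T I object] + [M T I object] + [R M]
  take G:  [M K T I object] + [G M T I object] + [M T I object] + [M]
  take M:  [M K T I object] + [M T I object] + [M T I object] + [M]
  take K:  [K T I object] + [T I object] + [T I object]
  take T:  [T I object] + [T I object] + [T I object]
  take I:  [I object] + [I object] + [I object]
  take object:  [object] + [object] + [object]
MRO: P F J R G M K T I object
G is at position 4; next is M.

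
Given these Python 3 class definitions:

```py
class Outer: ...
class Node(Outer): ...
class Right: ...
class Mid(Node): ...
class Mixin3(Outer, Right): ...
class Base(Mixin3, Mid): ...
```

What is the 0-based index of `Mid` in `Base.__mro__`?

L[Base] = Base + merge(L[Mixin3], L[Mid], [Mixin3 Mid])
  take Mixin3:  [Mixin3 Outer Right object] + [Mid Node Outer object] + [Mixin3 Mid]
  take Mid:  [Outer Right object] + [Mid Node Outer object] + [Mid]
  take Node:  [Outer Right object] + [Node Outer object]
  take Outer:  [Outer Right object] + [Outer object]
  take Right:  [Right object] + [object]
  take object:  [object] + [object]
MRO: Base Mixin3 Mid Node Outer Right object
Mid sits at index 2.

2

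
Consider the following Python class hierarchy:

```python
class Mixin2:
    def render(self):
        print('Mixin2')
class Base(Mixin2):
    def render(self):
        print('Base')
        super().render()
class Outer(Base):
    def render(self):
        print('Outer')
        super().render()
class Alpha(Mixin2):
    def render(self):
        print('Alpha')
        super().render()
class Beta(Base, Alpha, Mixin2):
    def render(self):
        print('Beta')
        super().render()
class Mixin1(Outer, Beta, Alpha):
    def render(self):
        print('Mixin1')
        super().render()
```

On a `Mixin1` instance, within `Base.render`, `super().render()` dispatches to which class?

Alpha

L[Mixin1] = Mixin1 + merge(L[Outer], L[Beta], L[Alpha], [Outer Beta Alpha])
  take Outer:  [Outer Base Mixin2 object] + [Beta Base Alpha Mixin2 object] + [Alpha Mixin2 object] + [Outer Beta Alpha]
  take Beta:  [Base Mixin2 object] + [Beta Base Alpha Mixin2 object] + [Alpha Mixin2 object] + [Beta Alpha]
  take Base:  [Base Mixin2 object] + [Base Alpha Mixin2 object] + [Alpha Mixin2 object] + [Alpha]
  take Alpha:  [Mixin2 object] + [Alpha Mixin2 object] + [Alpha Mixin2 object] + [Alpha]
  take Mixin2:  [Mixin2 object] + [Mixin2 object] + [Mixin2 object]
  take object:  [object] + [object] + [object]
MRO: Mixin1 Outer Beta Base Alpha Mixin2 object
super() in Base.render on a Mixin1 instance goes to the class after Base in Mixin1's MRO: Alpha.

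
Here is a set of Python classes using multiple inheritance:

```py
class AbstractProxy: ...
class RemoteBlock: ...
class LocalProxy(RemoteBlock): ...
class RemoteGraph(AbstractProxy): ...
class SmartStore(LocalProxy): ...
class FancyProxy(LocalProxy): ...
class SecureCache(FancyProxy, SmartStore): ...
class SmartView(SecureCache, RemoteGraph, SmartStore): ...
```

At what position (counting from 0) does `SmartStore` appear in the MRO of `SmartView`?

4

L[SmartView] = SmartView + merge(L[SecureCache], L[RemoteGraph], L[SmartStore], [SecureCache RemoteGraph SmartStore])
  take SecureCache:  [SecureCache FancyProxy SmartStore LocalProxy RemoteBlock object] + [RemoteGraph AbstractProxy object] + [SmartStore LocalProxy RemoteBlock object] + [SecureCache RemoteGraph SmartStore]
  take FancyProxy:  [FancyProxy SmartStore LocalProxy RemoteBlock object] + [RemoteGraph AbstractProxy object] + [SmartStore LocalProxy RemoteBlock object] + [RemoteGraph SmartStore]
  take RemoteGraph:  [SmartStore LocalProxy RemoteBlock object] + [RemoteGraph AbstractProxy object] + [SmartStore LocalProxy RemoteBlock object] + [RemoteGraph SmartStore]
  take SmartStore:  [SmartStore LocalProxy RemoteBlock object] + [AbstractProxy object] + [SmartStore LocalProxy RemoteBlock object] + [SmartStore]
  take LocalProxy:  [LocalProxy RemoteBlock object] + [AbstractProxy object] + [LocalProxy RemoteBlock object]
  take RemoteBlock:  [RemoteBlock object] + [AbstractProxy object] + [RemoteBlock object]
  take AbstractProxy:  [object] + [AbstractProxy object] + [object]
  take object:  [object] + [object] + [object]
MRO: SmartView SecureCache FancyProxy RemoteGraph SmartStore LocalProxy RemoteBlock AbstractProxy object
SmartStore sits at index 4.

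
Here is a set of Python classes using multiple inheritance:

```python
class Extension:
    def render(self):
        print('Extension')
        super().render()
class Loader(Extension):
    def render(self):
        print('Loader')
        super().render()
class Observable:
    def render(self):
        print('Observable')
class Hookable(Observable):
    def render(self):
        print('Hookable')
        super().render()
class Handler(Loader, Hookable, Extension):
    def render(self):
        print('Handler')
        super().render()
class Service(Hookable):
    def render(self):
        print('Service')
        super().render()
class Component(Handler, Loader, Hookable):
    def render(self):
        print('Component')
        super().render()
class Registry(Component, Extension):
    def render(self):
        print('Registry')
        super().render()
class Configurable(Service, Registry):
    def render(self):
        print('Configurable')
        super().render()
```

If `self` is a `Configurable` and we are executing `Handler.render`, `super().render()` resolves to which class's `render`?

L[Configurable] = Configurable + merge(L[Service], L[Registry], [Service Registry])
  take Service:  [Service Hookable Observable object] + [Registry Component Handler Loader Hookable Extension Observable object] + [Service Registry]
  take Registry:  [Hookable Observable object] + [Registry Component Handler Loader Hookable Extension Observable object] + [Registry]
  take Component:  [Hookable Observable object] + [Component Handler Loader Hookable Extension Observable object]
  take Handler:  [Hookable Observable object] + [Handler Loader Hookable Extension Observable object]
  take Loader:  [Hookable Observable object] + [Loader Hookable Extension Observable object]
  take Hookable:  [Hookable Observable object] + [Hookable Extension Observable object]
  take Extension:  [Observable object] + [Extension Observable object]
  take Observable:  [Observable object] + [Observable object]
  take object:  [object] + [object]
MRO: Configurable Service Registry Component Handler Loader Hookable Extension Observable object
super() in Handler.render on a Configurable instance goes to the class after Handler in Configurable's MRO: Loader.

Loader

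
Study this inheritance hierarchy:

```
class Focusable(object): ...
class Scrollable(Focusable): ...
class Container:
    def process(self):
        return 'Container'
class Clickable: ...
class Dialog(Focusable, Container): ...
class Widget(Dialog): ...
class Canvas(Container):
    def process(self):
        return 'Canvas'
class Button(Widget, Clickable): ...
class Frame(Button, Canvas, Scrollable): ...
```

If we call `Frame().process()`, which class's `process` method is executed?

Canvas

L[Frame] = Frame + merge(L[Button], L[Canvas], L[Scrollable], [Button Canvas Scrollable])
  take Button:  [Button Widget Dialog Focusable Container Clickable object] + [Canvas Container object] + [Scrollable Focusable object] + [Button Canvas Scrollable]
  take Widget:  [Widget Dialog Focusable Container Clickable object] + [Canvas Container object] + [Scrollable Focusable object] + [Canvas Scrollable]
  take Dialog:  [Dialog Focusable Container Clickable object] + [Canvas Container object] + [Scrollable Focusable object] + [Canvas Scrollable]
  take Canvas:  [Focusable Container Clickable object] + [Canvas Container object] + [Scrollable Focusable object] + [Canvas Scrollable]
  take Scrollable:  [Focusable Container Clickable object] + [Container object] + [Scrollable Focusable object] + [Scrollable]
  take Focusable:  [Focusable Container Clickable object] + [Container object] + [Focusable object]
  take Container:  [Container Clickable object] + [Container object] + [object]
  take Clickable:  [Clickable object] + [object] + [object]
  take object:  [object] + [object] + [object]
MRO: Frame Button Widget Dialog Canvas Scrollable Focusable Container Clickable object
process is defined in: Canvas, Container. First along the MRO is Canvas.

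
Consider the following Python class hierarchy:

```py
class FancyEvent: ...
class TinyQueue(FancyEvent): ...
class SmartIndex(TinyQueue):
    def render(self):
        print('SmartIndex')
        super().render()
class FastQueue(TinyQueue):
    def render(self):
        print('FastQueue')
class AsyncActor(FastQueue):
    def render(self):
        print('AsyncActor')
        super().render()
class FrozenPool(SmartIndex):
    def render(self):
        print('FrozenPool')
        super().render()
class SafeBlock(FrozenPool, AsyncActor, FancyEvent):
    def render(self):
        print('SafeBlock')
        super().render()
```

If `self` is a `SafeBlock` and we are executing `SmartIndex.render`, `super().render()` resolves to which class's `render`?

AsyncActor

L[SafeBlock] = SafeBlock + merge(L[FrozenPool], L[AsyncActor], L[FancyEvent], [FrozenPool AsyncActor FancyEvent])
  take FrozenPool:  [FrozenPool SmartIndex TinyQueue FancyEvent object] + [AsyncActor FastQueue TinyQueue FancyEvent object] + [FancyEvent object] + [FrozenPool AsyncActor FancyEvent]
  take SmartIndex:  [SmartIndex TinyQueue FancyEvent object] + [AsyncActor FastQueue TinyQueue FancyEvent object] + [FancyEvent object] + [AsyncActor FancyEvent]
  take AsyncActor:  [TinyQueue FancyEvent object] + [AsyncActor FastQueue TinyQueue FancyEvent object] + [FancyEvent object] + [AsyncActor FancyEvent]
  take FastQueue:  [TinyQueue FancyEvent object] + [FastQueue TinyQueue FancyEvent object] + [FancyEvent object] + [FancyEvent]
  take TinyQueue:  [TinyQueue FancyEvent object] + [TinyQueue FancyEvent object] + [FancyEvent object] + [FancyEvent]
  take FancyEvent:  [FancyEvent object] + [FancyEvent object] + [FancyEvent object] + [FancyEvent]
  take object:  [object] + [object] + [object]
MRO: SafeBlock FrozenPool SmartIndex AsyncActor FastQueue TinyQueue FancyEvent object
super() in SmartIndex.render on a SafeBlock instance goes to the class after SmartIndex in SafeBlock's MRO: AsyncActor.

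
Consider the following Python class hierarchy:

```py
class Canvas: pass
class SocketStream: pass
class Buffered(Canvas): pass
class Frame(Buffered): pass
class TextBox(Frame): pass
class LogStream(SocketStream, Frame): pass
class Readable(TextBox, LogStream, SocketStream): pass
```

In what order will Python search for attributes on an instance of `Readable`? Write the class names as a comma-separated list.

Readable, TextBox, LogStream, SocketStream, Frame, Buffered, Canvas, object

L[Readable] = Readable + merge(L[TextBox], L[LogStream], L[SocketStream], [TextBox LogStream SocketStream])
  take TextBox:  [TextBox Frame Buffered Canvas object] + [LogStream SocketStream Frame Buffered Canvas object] + [SocketStream object] + [TextBox LogStream SocketStream]
  take LogStream:  [Frame Buffered Canvas object] + [LogStream SocketStream Frame Buffered Canvas object] + [SocketStream object] + [LogStream SocketStream]
  take SocketStream:  [Frame Buffered Canvas object] + [SocketStream Frame Buffered Canvas object] + [SocketStream object] + [SocketStream]
  take Frame:  [Frame Buffered Canvas object] + [Frame Buffered Canvas object] + [object]
  take Buffered:  [Buffered Canvas object] + [Buffered Canvas object] + [object]
  take Canvas:  [Canvas object] + [Canvas object] + [object]
  take object:  [object] + [object] + [object]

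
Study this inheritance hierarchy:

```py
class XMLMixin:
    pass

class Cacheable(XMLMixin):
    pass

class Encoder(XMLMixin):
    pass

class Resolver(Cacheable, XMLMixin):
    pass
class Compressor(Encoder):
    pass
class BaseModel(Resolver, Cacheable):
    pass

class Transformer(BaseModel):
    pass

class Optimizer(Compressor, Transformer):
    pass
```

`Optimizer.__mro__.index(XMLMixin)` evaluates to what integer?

L[Optimizer] = Optimizer + merge(L[Compressor], L[Transformer], [Compressor Transformer])
  take Compressor:  [Compressor Encoder XMLMixin object] + [Transformer BaseModel Resolver Cacheable XMLMixin object] + [Compressor Transformer]
  take Encoder:  [Encoder XMLMixin object] + [Transformer BaseModel Resolver Cacheable XMLMixin object] + [Transformer]
  take Transformer:  [XMLMixin object] + [Transformer BaseModel Resolver Cacheable XMLMixin object] + [Transformer]
  take BaseModel:  [XMLMixin object] + [BaseModel Resolver Cacheable XMLMixin object]
  take Resolver:  [XMLMixin object] + [Resolver Cacheable XMLMixin object]
  take Cacheable:  [XMLMixin object] + [Cacheable XMLMixin object]
  take XMLMixin:  [XMLMixin object] + [XMLMixin object]
  take object:  [object] + [object]
MRO: Optimizer Compressor Encoder Transformer BaseModel Resolver Cacheable XMLMixin object
XMLMixin sits at index 7.

7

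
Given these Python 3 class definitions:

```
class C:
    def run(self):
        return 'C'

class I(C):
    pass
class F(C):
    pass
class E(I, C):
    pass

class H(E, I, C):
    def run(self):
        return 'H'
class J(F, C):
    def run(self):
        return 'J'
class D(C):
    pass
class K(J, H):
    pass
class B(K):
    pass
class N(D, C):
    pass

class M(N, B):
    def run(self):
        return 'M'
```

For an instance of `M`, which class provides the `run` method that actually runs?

L[M] = M + merge(L[N], L[B], [N B])
  take N:  [N D C object] + [B K J F H E I C object] + [N B]
  take D:  [D C object] + [B K J F H E I C object] + [B]
  take B:  [C object] + [B K J F H E I C object] + [B]
  take K:  [C object] + [K J F H E I C object]
  take J:  [C object] + [J F H E I C object]
  take F:  [C object] + [F H E I C object]
  take H:  [C object] + [H E I C object]
  take E:  [C object] + [E I C object]
  take I:  [C object] + [I C object]
  take C:  [C object] + [C object]
  take object:  [object] + [object]
MRO: M N D B K J F H E I C object
run is defined in: C, H, J, M. First along the MRO is M.

M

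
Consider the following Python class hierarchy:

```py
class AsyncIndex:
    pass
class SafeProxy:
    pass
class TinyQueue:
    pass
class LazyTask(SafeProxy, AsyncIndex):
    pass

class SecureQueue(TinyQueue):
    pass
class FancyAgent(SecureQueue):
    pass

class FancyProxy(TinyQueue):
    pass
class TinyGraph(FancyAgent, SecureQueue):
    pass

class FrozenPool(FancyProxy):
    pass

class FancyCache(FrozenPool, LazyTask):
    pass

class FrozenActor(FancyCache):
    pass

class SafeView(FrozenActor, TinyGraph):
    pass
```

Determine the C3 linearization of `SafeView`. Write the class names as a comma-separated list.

L[SafeView] = SafeView + merge(L[FrozenActor], L[TinyGraph], [FrozenActor TinyGraph])
  take FrozenActor:  [FrozenActor FancyCache FrozenPool FancyProxy TinyQueue LazyTask SafeProxy AsyncIndex object] + [TinyGraph FancyAgent SecureQueue TinyQueue object] + [FrozenActor TinyGraph]
  take FancyCache:  [FancyCache FrozenPool FancyProxy TinyQueue LazyTask SafeProxy AsyncIndex object] + [TinyGraph FancyAgent SecureQueue TinyQueue object] + [TinyGraph]
  take FrozenPool:  [FrozenPool FancyProxy TinyQueue LazyTask SafeProxy AsyncIndex object] + [TinyGraph FancyAgent SecureQueue TinyQueue object] + [TinyGraph]
  take FancyProxy:  [FancyProxy TinyQueue LazyTask SafeProxy AsyncIndex object] + [TinyGraph FancyAgent SecureQueue TinyQueue object] + [TinyGraph]
  take TinyGraph:  [TinyQueue LazyTask SafeProxy AsyncIndex object] + [TinyGraph FancyAgent SecureQueue TinyQueue object] + [TinyGraph]
  take FancyAgent:  [TinyQueue LazyTask SafeProxy AsyncIndex object] + [FancyAgent SecureQueue TinyQueue object]
  take SecureQueue:  [TinyQueue LazyTask SafeProxy AsyncIndex object] + [SecureQueue TinyQueue object]
  take TinyQueue:  [TinyQueue LazyTask SafeProxy AsyncIndex object] + [TinyQueue object]
  take LazyTask:  [LazyTask SafeProxy AsyncIndex object] + [object]
  take SafeProxy:  [SafeProxy AsyncIndex object] + [object]
  take AsyncIndex:  [AsyncIndex object] + [object]
  take object:  [object] + [object]

SafeView, FrozenActor, FancyCache, FrozenPool, FancyProxy, TinyGraph, FancyAgent, SecureQueue, TinyQueue, LazyTask, SafeProxy, AsyncIndex, object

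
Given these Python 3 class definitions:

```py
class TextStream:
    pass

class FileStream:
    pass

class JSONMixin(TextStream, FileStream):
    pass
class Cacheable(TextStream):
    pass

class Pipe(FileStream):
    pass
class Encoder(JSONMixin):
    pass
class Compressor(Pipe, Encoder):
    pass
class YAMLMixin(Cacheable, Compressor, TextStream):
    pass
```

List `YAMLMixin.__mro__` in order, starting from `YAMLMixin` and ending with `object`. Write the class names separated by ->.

L[YAMLMixin] = YAMLMixin + merge(L[Cacheable], L[Compressor], L[TextStream], [Cacheable Compressor TextStream])
  take Cacheable:  [Cacheable TextStream object] + [Compressor Pipe Encoder JSONMixin TextStream FileStream object] + [TextStream object] + [Cacheable Compressor TextStream]
  take Compressor:  [TextStream object] + [Compressor Pipe Encoder JSONMixin TextStream FileStream object] + [TextStream object] + [Compressor TextStream]
  take Pipe:  [TextStream object] + [Pipe Encoder JSONMixin TextStream FileStream object] + [TextStream object] + [TextStream]
  take Encoder:  [TextStream object] + [Encoder JSONMixin TextStream FileStream object] + [TextStream object] + [TextStream]
  take JSONMixin:  [TextStream object] + [JSONMixin TextStream FileStream object] + [TextStream object] + [TextStream]
  take TextStream:  [TextStream object] + [TextStream FileStream object] + [TextStream object] + [TextStream]
  take FileStream:  [object] + [FileStream object] + [object]
  take object:  [object] + [object] + [object]

YAMLMixin -> Cacheable -> Compressor -> Pipe -> Encoder -> JSONMixin -> TextStream -> FileStream -> object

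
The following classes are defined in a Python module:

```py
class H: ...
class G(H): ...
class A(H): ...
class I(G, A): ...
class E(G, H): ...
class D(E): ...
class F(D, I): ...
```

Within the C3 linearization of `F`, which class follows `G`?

L[F] = F + merge(L[D], L[I], [D I])
  take D:  [D E G H object] + [I G A H object] + [D I]
  take E:  [E G H object] + [I G A H object] + [I]
  take I:  [G H object] + [I G A H object] + [I]
  take G:  [G H object] + [G A H object]
  take A:  [H object] + [A H object]
  take H:  [H object] + [H object]
  take object:  [object] + [object]
MRO: F D E I G A H object
G is at position 4; next is A.

A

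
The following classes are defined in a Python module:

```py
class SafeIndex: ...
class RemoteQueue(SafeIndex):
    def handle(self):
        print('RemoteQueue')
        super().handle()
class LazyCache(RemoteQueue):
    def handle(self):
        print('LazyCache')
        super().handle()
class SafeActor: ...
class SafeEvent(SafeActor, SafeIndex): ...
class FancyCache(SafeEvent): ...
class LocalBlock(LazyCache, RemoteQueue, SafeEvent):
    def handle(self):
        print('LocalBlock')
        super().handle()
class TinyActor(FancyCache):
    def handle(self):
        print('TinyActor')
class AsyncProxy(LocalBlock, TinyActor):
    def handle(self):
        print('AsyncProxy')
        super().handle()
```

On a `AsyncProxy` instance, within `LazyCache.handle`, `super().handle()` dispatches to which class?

RemoteQueue

L[AsyncProxy] = AsyncProxy + merge(L[LocalBlock], L[TinyActor], [LocalBlock TinyActor])
  take LocalBlock:  [LocalBlock LazyCache RemoteQueue SafeEvent SafeActor SafeIndex object] + [TinyActor FancyCache SafeEvent SafeActor SafeIndex object] + [LocalBlock TinyActor]
  take LazyCache:  [LazyCache RemoteQueue SafeEvent SafeActor SafeIndex object] + [TinyActor FancyCache SafeEvent SafeActor SafeIndex object] + [TinyActor]
  take RemoteQueue:  [RemoteQueue SafeEvent SafeActor SafeIndex object] + [TinyActor FancyCache SafeEvent SafeActor SafeIndex object] + [TinyActor]
  take TinyActor:  [SafeEvent SafeActor SafeIndex object] + [TinyActor FancyCache SafeEvent SafeActor SafeIndex object] + [TinyActor]
  take FancyCache:  [SafeEvent SafeActor SafeIndex object] + [FancyCache SafeEvent SafeActor SafeIndex object]
  take SafeEvent:  [SafeEvent SafeActor SafeIndex object] + [SafeEvent SafeActor SafeIndex object]
  take SafeActor:  [SafeActor SafeIndex object] + [SafeActor SafeIndex object]
  take SafeIndex:  [SafeIndex object] + [SafeIndex object]
  take object:  [object] + [object]
MRO: AsyncProxy LocalBlock LazyCache RemoteQueue TinyActor FancyCache SafeEvent SafeActor SafeIndex object
super() in LazyCache.handle on a AsyncProxy instance goes to the class after LazyCache in AsyncProxy's MRO: RemoteQueue.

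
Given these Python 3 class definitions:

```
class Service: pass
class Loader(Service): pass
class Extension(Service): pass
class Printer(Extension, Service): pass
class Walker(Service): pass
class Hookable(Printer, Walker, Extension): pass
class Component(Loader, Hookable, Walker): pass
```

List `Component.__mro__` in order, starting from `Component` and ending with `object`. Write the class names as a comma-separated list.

Component, Loader, Hookable, Printer, Walker, Extension, Service, object

L[Component] = Component + merge(L[Loader], L[Hookable], L[Walker], [Loader Hookable Walker])
  take Loader:  [Loader Service object] + [Hookable Printer Walker Extension Service object] + [Walker Service object] + [Loader Hookable Walker]
  take Hookable:  [Service object] + [Hookable Printer Walker Extension Service object] + [Walker Service object] + [Hookable Walker]
  take Printer:  [Service object] + [Printer Walker Extension Service object] + [Walker Service object] + [Walker]
  take Walker:  [Service object] + [Walker Extension Service object] + [Walker Service object] + [Walker]
  take Extension:  [Service object] + [Extension Service object] + [Service object]
  take Service:  [Service object] + [Service object] + [Service object]
  take object:  [object] + [object] + [object]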